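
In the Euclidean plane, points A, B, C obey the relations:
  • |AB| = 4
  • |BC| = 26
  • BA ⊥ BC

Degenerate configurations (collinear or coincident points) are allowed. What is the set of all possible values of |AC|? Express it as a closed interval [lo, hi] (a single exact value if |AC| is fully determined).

|AC| = 2·√(173)  (≈ 26.3059)

|AB| ∈ {4}
|BC| ∈ {26}
|AC| ∈ {2·√(173)}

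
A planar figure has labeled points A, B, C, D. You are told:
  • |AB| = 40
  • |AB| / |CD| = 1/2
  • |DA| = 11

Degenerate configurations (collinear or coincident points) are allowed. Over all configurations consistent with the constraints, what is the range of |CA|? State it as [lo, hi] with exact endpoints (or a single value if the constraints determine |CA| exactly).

|CA| ∈ [69, 91]  (≈ [69.0000, 91.0000])

|AB| ∈ {40}
|AD| ∈ {11}
|CD| ∈ {80}
|BD| ∈ [29, 51]
|AC| ∈ [69, 91]
|BC| ∈ [29, 131]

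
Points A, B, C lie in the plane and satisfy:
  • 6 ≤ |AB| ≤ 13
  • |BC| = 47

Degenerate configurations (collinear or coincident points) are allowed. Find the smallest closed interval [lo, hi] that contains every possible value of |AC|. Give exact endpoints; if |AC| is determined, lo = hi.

|AB| ∈ [6, 13]
|BC| ∈ {47}
|AC| ∈ [34, 60]

|AC| ∈ [34, 60]  (≈ [34.0000, 60.0000])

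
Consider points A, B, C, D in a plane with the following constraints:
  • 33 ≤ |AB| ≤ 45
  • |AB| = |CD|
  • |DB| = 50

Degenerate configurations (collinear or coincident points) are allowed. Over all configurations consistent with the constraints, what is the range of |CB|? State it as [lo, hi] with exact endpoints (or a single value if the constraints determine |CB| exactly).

|AB| ∈ [33, 45]
|BD| ∈ {50}
|CD| ∈ [33, 45]
|AD| ∈ [5, 95]
|BC| ∈ [5, 95]
|AC| ∈ [0, 140]

|CB| ∈ [5, 95]  (≈ [5.0000, 95.0000])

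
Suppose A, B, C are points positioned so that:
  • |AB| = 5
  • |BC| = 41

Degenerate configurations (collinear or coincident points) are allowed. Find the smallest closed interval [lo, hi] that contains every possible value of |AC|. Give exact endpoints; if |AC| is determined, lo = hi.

|AB| ∈ {5}
|BC| ∈ {41}
|AC| ∈ [36, 46]

|AC| ∈ [36, 46]  (≈ [36.0000, 46.0000])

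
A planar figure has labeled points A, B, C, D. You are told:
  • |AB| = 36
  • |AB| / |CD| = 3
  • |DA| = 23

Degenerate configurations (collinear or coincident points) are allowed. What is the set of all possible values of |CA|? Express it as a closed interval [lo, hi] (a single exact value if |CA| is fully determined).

|AB| ∈ {36}
|AD| ∈ {23}
|CD| ∈ {12}
|BD| ∈ [13, 59]
|AC| ∈ [11, 35]
|BC| ∈ [1, 71]

|CA| ∈ [11, 35]  (≈ [11.0000, 35.0000])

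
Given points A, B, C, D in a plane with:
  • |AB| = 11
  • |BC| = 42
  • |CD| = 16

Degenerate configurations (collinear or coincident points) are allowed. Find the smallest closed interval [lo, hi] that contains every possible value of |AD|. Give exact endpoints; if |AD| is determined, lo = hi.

|AD| ∈ [15, 69]  (≈ [15.0000, 69.0000])

|AB| ∈ {11}
|BC| ∈ {42}
|CD| ∈ {16}
|AC| ∈ [31, 53]
|BD| ∈ [26, 58]
|AD| ∈ [15, 69]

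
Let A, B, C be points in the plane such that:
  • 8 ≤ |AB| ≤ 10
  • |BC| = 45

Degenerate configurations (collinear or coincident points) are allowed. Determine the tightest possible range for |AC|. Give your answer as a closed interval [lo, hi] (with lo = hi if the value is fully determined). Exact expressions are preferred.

|AC| ∈ [35, 55]  (≈ [35.0000, 55.0000])

|AB| ∈ [8, 10]
|BC| ∈ {45}
|AC| ∈ [35, 55]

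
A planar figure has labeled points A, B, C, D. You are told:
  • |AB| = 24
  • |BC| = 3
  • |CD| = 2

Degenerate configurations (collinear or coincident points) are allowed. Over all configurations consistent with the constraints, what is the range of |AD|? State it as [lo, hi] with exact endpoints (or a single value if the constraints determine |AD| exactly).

|AD| ∈ [19, 29]  (≈ [19.0000, 29.0000])

|AB| ∈ {24}
|BC| ∈ {3}
|CD| ∈ {2}
|AC| ∈ [21, 27]
|BD| ∈ [1, 5]
|AD| ∈ [19, 29]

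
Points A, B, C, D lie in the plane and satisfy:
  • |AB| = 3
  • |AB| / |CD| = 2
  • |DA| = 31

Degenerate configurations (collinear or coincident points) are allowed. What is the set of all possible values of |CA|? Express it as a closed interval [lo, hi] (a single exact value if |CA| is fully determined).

|AB| ∈ {3}
|AD| ∈ {31}
|CD| ∈ {3/2}
|BD| ∈ [28, 34]
|AC| ∈ [59/2, 65/2]
|BC| ∈ [53/2, 71/2]

|CA| ∈ [59/2, 65/2]  (≈ [29.5000, 32.5000])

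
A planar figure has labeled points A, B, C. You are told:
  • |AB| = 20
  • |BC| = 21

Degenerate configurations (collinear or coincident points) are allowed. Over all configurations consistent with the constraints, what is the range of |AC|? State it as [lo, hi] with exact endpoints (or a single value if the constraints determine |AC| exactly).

|AB| ∈ {20}
|BC| ∈ {21}
|AC| ∈ [1, 41]

|AC| ∈ [1, 41]  (≈ [1.0000, 41.0000])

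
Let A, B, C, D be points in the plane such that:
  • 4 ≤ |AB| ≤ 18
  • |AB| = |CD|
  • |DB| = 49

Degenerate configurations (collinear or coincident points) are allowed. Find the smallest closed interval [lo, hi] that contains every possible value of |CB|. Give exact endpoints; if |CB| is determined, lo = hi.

|AB| ∈ [4, 18]
|BD| ∈ {49}
|CD| ∈ [4, 18]
|AD| ∈ [31, 67]
|BC| ∈ [31, 67]
|AC| ∈ [13, 85]

|CB| ∈ [31, 67]  (≈ [31.0000, 67.0000])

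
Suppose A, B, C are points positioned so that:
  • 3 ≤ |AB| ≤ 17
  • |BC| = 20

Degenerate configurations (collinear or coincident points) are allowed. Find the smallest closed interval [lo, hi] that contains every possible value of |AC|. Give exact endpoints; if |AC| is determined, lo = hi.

|AC| ∈ [3, 37]  (≈ [3.0000, 37.0000])

|AB| ∈ [3, 17]
|BC| ∈ {20}
|AC| ∈ [3, 37]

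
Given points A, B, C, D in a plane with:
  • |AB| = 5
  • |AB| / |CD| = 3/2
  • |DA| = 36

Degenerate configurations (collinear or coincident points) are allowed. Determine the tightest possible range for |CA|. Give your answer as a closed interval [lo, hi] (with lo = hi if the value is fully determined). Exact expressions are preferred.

|AB| ∈ {5}
|AD| ∈ {36}
|CD| ∈ {10/3}
|BD| ∈ [31, 41]
|AC| ∈ [98/3, 118/3]
|BC| ∈ [83/3, 133/3]

|CA| ∈ [98/3, 118/3]  (≈ [32.6667, 39.3333])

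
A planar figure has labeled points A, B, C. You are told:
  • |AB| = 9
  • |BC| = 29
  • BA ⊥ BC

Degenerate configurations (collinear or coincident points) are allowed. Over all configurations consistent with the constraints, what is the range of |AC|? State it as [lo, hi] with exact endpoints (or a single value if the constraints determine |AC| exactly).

|AB| ∈ {9}
|BC| ∈ {29}
|AC| ∈ {√(922)}

|AC| = √(922)  (≈ 30.3645)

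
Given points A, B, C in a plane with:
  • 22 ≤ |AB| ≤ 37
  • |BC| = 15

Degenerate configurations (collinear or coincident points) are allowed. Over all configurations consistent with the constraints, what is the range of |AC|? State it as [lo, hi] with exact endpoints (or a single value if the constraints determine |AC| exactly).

|AC| ∈ [7, 52]  (≈ [7.0000, 52.0000])

|AB| ∈ [22, 37]
|BC| ∈ {15}
|AC| ∈ [7, 52]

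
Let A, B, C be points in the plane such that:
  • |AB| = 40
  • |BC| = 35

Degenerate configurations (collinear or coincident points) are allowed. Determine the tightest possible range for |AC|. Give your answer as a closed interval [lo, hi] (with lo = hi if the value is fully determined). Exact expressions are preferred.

|AB| ∈ {40}
|BC| ∈ {35}
|AC| ∈ [5, 75]

|AC| ∈ [5, 75]  (≈ [5.0000, 75.0000])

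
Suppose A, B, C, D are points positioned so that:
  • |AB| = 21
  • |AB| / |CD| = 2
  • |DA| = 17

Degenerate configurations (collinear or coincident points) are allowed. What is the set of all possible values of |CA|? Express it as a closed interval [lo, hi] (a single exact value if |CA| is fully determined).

|AB| ∈ {21}
|AD| ∈ {17}
|CD| ∈ {21/2}
|BD| ∈ [4, 38]
|AC| ∈ [13/2, 55/2]
|BC| ∈ [0, 97/2]

|CA| ∈ [13/2, 55/2]  (≈ [6.5000, 27.5000])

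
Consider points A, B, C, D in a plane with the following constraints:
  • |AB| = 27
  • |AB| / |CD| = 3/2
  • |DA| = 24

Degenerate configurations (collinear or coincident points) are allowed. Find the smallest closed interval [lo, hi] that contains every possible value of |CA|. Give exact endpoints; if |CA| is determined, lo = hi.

|AB| ∈ {27}
|AD| ∈ {24}
|CD| ∈ {18}
|BD| ∈ [3, 51]
|AC| ∈ [6, 42]
|BC| ∈ [0, 69]

|CA| ∈ [6, 42]  (≈ [6.0000, 42.0000])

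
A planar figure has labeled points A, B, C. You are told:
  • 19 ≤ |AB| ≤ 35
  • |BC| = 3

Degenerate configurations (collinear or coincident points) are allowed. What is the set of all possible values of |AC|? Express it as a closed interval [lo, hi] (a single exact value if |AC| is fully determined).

|AC| ∈ [16, 38]  (≈ [16.0000, 38.0000])

|AB| ∈ [19, 35]
|BC| ∈ {3}
|AC| ∈ [16, 38]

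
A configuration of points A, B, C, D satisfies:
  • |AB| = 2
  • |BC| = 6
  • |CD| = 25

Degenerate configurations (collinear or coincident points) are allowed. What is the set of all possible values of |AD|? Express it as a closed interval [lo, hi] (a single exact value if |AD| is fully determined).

|AD| ∈ [17, 33]  (≈ [17.0000, 33.0000])

|AB| ∈ {2}
|BC| ∈ {6}
|CD| ∈ {25}
|AC| ∈ [4, 8]
|BD| ∈ [19, 31]
|AD| ∈ [17, 33]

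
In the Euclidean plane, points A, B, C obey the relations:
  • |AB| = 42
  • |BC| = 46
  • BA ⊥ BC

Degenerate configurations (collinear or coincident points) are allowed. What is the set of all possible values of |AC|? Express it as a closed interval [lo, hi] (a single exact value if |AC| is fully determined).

|AC| = 2·√(970)  (≈ 62.2896)

|AB| ∈ {42}
|BC| ∈ {46}
|AC| ∈ {2·√(970)}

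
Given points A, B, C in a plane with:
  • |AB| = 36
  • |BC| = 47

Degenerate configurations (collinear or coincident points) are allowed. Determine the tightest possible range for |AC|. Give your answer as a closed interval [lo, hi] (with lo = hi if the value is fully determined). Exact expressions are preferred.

|AC| ∈ [11, 83]  (≈ [11.0000, 83.0000])

|AB| ∈ {36}
|BC| ∈ {47}
|AC| ∈ [11, 83]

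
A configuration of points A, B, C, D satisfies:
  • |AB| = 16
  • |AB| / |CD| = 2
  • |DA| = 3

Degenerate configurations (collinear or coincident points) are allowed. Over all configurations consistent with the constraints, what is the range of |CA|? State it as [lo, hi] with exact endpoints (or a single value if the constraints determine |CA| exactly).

|CA| ∈ [5, 11]  (≈ [5.0000, 11.0000])

|AB| ∈ {16}
|AD| ∈ {3}
|CD| ∈ {8}
|BD| ∈ [13, 19]
|AC| ∈ [5, 11]
|BC| ∈ [5, 27]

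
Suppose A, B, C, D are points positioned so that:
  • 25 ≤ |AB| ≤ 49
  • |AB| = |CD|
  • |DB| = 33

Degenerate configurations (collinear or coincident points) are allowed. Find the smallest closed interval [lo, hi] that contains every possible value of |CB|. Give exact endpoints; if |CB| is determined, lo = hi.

|CB| ∈ [0, 82]  (≈ [0.0000, 82.0000])

|AB| ∈ [25, 49]
|BD| ∈ {33}
|CD| ∈ [25, 49]
|AD| ∈ [0, 82]
|BC| ∈ [0, 82]
|AC| ∈ [0, 131]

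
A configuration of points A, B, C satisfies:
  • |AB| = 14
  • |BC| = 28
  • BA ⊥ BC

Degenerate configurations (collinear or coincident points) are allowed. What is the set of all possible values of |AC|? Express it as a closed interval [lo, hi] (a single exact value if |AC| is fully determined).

|AC| = 14·√(5)  (≈ 31.3050)

|AB| ∈ {14}
|BC| ∈ {28}
|AC| ∈ {14·√(5)}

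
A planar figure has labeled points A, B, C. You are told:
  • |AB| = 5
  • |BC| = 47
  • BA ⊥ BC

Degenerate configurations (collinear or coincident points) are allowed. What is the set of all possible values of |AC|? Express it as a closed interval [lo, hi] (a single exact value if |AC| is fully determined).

|AB| ∈ {5}
|BC| ∈ {47}
|AC| ∈ {√(2234)}

|AC| = √(2234)  (≈ 47.2652)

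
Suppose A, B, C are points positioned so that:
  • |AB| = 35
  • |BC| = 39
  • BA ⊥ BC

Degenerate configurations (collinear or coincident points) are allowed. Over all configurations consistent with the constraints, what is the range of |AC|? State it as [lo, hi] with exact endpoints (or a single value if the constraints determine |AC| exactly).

|AB| ∈ {35}
|BC| ∈ {39}
|AC| ∈ {√(2746)}

|AC| = √(2746)  (≈ 52.4023)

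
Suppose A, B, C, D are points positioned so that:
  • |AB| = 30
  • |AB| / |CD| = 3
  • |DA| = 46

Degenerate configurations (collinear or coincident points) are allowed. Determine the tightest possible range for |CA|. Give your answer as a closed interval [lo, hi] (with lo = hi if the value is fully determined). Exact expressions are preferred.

|AB| ∈ {30}
|AD| ∈ {46}
|CD| ∈ {10}
|BD| ∈ [16, 76]
|AC| ∈ [36, 56]
|BC| ∈ [6, 86]

|CA| ∈ [36, 56]  (≈ [36.0000, 56.0000])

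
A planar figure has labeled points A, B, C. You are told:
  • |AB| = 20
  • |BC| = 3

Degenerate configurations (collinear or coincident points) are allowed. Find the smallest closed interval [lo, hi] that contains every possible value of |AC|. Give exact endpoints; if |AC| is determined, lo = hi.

|AB| ∈ {20}
|BC| ∈ {3}
|AC| ∈ [17, 23]

|AC| ∈ [17, 23]  (≈ [17.0000, 23.0000])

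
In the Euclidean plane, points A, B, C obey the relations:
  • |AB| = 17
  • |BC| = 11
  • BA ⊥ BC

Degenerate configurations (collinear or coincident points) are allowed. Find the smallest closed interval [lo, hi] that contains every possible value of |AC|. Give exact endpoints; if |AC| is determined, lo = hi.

|AB| ∈ {17}
|BC| ∈ {11}
|AC| ∈ {√(410)}

|AC| = √(410)  (≈ 20.2485)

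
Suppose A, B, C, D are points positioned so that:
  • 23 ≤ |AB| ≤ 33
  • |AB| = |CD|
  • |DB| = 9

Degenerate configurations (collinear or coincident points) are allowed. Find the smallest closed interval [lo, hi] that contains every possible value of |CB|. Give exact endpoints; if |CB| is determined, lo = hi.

|CB| ∈ [14, 42]  (≈ [14.0000, 42.0000])

|AB| ∈ [23, 33]
|BD| ∈ {9}
|CD| ∈ [23, 33]
|AD| ∈ [14, 42]
|BC| ∈ [14, 42]
|AC| ∈ [0, 75]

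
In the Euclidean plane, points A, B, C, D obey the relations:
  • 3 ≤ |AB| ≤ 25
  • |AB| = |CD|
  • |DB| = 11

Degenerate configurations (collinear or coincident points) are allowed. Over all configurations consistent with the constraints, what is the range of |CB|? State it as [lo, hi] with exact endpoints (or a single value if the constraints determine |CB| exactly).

|AB| ∈ [3, 25]
|BD| ∈ {11}
|CD| ∈ [3, 25]
|AD| ∈ [0, 36]
|BC| ∈ [0, 36]
|AC| ∈ [0, 61]

|CB| ∈ [0, 36]  (≈ [0.0000, 36.0000])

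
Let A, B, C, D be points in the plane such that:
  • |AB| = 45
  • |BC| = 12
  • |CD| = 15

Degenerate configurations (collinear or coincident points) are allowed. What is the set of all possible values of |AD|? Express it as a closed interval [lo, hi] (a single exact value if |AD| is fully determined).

|AB| ∈ {45}
|BC| ∈ {12}
|CD| ∈ {15}
|AC| ∈ [33, 57]
|BD| ∈ [3, 27]
|AD| ∈ [18, 72]

|AD| ∈ [18, 72]  (≈ [18.0000, 72.0000])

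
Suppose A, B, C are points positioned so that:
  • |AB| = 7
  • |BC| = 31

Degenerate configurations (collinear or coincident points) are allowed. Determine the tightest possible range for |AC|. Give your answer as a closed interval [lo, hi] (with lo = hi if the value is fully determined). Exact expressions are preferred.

|AB| ∈ {7}
|BC| ∈ {31}
|AC| ∈ [24, 38]

|AC| ∈ [24, 38]  (≈ [24.0000, 38.0000])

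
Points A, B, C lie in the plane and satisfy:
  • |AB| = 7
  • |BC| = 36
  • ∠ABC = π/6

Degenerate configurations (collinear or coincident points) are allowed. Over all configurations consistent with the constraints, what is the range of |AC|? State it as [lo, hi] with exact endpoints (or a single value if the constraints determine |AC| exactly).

|AB| ∈ {7}
|BC| ∈ {36}
|AC| ∈ {√(1345 - 252·√(3))}

|AC| = √(1345 - 252·√(3))  (≈ 30.1417)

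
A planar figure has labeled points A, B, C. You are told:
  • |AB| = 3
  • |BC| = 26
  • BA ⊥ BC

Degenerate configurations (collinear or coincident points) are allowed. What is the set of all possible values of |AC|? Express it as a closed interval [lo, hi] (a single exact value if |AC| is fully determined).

|AC| = √(685)  (≈ 26.1725)

|AB| ∈ {3}
|BC| ∈ {26}
|AC| ∈ {√(685)}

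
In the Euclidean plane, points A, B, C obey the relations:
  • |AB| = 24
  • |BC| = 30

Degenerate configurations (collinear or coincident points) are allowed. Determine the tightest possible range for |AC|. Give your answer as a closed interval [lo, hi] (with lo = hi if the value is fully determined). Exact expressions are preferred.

|AB| ∈ {24}
|BC| ∈ {30}
|AC| ∈ [6, 54]

|AC| ∈ [6, 54]  (≈ [6.0000, 54.0000])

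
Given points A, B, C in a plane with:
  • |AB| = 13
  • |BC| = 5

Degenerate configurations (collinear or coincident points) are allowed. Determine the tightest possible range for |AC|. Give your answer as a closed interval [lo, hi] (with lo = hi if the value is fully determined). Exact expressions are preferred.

|AC| ∈ [8, 18]  (≈ [8.0000, 18.0000])

|AB| ∈ {13}
|BC| ∈ {5}
|AC| ∈ [8, 18]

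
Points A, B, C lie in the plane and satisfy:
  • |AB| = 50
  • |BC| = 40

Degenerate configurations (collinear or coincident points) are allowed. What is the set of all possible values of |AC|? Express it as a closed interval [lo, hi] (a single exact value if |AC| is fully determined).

|AC| ∈ [10, 90]  (≈ [10.0000, 90.0000])

|AB| ∈ {50}
|BC| ∈ {40}
|AC| ∈ [10, 90]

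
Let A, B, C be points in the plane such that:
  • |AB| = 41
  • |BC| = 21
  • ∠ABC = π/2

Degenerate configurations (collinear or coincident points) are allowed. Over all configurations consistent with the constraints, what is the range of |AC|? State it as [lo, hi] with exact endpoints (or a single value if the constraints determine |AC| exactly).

|AC| = √(2122)  (≈ 46.0652)

|AB| ∈ {41}
|BC| ∈ {21}
|AC| ∈ {√(2122)}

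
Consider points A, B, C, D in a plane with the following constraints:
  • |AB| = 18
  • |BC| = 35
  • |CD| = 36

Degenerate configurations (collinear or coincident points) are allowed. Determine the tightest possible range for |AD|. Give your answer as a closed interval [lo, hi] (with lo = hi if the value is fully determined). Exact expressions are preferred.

|AB| ∈ {18}
|BC| ∈ {35}
|CD| ∈ {36}
|AC| ∈ [17, 53]
|BD| ∈ [1, 71]
|AD| ∈ [0, 89]

|AD| ∈ [0, 89]  (≈ [0.0000, 89.0000])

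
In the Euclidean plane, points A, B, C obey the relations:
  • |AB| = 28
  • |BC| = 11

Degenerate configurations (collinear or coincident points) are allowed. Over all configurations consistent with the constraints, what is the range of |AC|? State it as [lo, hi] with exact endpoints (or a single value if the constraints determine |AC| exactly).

|AB| ∈ {28}
|BC| ∈ {11}
|AC| ∈ [17, 39]

|AC| ∈ [17, 39]  (≈ [17.0000, 39.0000])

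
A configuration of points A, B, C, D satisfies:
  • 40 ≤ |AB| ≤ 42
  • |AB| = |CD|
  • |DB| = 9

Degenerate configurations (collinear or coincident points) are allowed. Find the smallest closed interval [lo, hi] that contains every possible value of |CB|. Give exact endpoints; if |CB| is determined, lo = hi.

|AB| ∈ [40, 42]
|BD| ∈ {9}
|CD| ∈ [40, 42]
|AD| ∈ [31, 51]
|BC| ∈ [31, 51]
|AC| ∈ [0, 93]

|CB| ∈ [31, 51]  (≈ [31.0000, 51.0000])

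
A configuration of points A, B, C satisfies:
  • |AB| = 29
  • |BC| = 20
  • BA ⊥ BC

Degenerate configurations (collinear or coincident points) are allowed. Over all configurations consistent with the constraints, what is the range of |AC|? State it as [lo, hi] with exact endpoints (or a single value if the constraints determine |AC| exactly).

|AB| ∈ {29}
|BC| ∈ {20}
|AC| ∈ {√(1241)}

|AC| = √(1241)  (≈ 35.2278)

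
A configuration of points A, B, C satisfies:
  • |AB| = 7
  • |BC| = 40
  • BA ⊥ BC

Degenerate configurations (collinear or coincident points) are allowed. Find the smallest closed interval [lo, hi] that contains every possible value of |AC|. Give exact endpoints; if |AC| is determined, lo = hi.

|AC| = √(1649)  (≈ 40.6079)

|AB| ∈ {7}
|BC| ∈ {40}
|AC| ∈ {√(1649)}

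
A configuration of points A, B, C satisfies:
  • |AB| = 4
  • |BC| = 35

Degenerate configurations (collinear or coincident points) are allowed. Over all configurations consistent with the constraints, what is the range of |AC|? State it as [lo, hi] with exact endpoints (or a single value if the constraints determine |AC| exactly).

|AB| ∈ {4}
|BC| ∈ {35}
|AC| ∈ [31, 39]

|AC| ∈ [31, 39]  (≈ [31.0000, 39.0000])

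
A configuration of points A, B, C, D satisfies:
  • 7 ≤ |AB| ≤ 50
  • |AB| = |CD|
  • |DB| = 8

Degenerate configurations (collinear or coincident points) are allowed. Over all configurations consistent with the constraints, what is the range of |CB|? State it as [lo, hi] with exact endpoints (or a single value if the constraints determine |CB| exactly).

|CB| ∈ [0, 58]  (≈ [0.0000, 58.0000])

|AB| ∈ [7, 50]
|BD| ∈ {8}
|CD| ∈ [7, 50]
|AD| ∈ [0, 58]
|BC| ∈ [0, 58]
|AC| ∈ [0, 108]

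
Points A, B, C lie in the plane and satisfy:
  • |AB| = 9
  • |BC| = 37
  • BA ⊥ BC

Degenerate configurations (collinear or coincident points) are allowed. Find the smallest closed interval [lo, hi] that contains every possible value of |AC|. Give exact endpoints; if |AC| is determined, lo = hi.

|AC| = 5·√(58)  (≈ 38.0789)

|AB| ∈ {9}
|BC| ∈ {37}
|AC| ∈ {5·√(58)}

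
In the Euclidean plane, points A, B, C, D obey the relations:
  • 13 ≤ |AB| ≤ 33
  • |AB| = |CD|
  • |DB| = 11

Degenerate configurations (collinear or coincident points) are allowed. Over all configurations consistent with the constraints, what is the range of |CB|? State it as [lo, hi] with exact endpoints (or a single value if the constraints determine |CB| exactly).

|AB| ∈ [13, 33]
|BD| ∈ {11}
|CD| ∈ [13, 33]
|AD| ∈ [2, 44]
|BC| ∈ [2, 44]
|AC| ∈ [0, 77]

|CB| ∈ [2, 44]  (≈ [2.0000, 44.0000])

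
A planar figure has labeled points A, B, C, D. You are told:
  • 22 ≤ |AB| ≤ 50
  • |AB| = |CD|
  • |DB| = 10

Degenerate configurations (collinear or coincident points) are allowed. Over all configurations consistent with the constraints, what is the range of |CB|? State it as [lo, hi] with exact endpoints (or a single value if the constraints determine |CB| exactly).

|AB| ∈ [22, 50]
|BD| ∈ {10}
|CD| ∈ [22, 50]
|AD| ∈ [12, 60]
|BC| ∈ [12, 60]
|AC| ∈ [0, 110]

|CB| ∈ [12, 60]  (≈ [12.0000, 60.0000])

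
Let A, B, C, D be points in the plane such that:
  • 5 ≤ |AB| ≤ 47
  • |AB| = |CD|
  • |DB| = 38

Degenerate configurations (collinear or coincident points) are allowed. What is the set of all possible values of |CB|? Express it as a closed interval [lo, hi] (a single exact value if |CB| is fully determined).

|CB| ∈ [0, 85]  (≈ [0.0000, 85.0000])

|AB| ∈ [5, 47]
|BD| ∈ {38}
|CD| ∈ [5, 47]
|AD| ∈ [0, 85]
|BC| ∈ [0, 85]
|AC| ∈ [0, 132]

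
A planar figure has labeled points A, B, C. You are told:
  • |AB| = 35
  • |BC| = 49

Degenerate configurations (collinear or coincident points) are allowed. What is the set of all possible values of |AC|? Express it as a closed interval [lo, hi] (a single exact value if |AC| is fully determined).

|AC| ∈ [14, 84]  (≈ [14.0000, 84.0000])

|AB| ∈ {35}
|BC| ∈ {49}
|AC| ∈ [14, 84]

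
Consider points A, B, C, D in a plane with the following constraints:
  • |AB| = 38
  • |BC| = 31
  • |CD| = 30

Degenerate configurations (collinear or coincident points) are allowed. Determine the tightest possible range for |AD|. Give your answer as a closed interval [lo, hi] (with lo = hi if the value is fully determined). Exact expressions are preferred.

|AD| ∈ [0, 99]  (≈ [0.0000, 99.0000])

|AB| ∈ {38}
|BC| ∈ {31}
|CD| ∈ {30}
|AC| ∈ [7, 69]
|BD| ∈ [1, 61]
|AD| ∈ [0, 99]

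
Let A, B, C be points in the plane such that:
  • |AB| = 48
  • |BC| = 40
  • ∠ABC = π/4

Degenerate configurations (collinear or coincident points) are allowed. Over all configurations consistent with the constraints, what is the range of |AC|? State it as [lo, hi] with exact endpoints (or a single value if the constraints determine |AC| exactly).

|AB| ∈ {48}
|BC| ∈ {40}
|AC| ∈ {8·√(61 - 30·√(2))}

|AC| = 8·√(61 - 30·√(2))  (≈ 34.4777)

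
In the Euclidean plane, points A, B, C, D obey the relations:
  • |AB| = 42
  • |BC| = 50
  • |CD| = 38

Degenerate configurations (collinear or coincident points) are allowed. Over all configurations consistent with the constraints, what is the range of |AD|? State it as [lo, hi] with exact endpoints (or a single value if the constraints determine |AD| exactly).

|AD| ∈ [0, 130]  (≈ [0.0000, 130.0000])

|AB| ∈ {42}
|BC| ∈ {50}
|CD| ∈ {38}
|AC| ∈ [8, 92]
|BD| ∈ [12, 88]
|AD| ∈ [0, 130]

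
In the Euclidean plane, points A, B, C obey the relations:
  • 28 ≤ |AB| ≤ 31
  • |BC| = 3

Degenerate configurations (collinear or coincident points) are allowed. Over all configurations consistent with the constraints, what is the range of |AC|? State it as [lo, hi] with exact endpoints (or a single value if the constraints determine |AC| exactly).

|AB| ∈ [28, 31]
|BC| ∈ {3}
|AC| ∈ [25, 34]

|AC| ∈ [25, 34]  (≈ [25.0000, 34.0000])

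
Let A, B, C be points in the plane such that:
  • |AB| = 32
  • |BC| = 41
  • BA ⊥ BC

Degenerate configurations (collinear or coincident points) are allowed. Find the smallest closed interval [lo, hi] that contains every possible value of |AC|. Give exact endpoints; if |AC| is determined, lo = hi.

|AB| ∈ {32}
|BC| ∈ {41}
|AC| ∈ {√(2705)}

|AC| = √(2705)  (≈ 52.0096)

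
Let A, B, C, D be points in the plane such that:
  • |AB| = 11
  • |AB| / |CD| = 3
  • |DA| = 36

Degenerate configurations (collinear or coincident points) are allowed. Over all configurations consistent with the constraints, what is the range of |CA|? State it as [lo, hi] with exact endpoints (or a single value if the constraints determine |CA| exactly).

|AB| ∈ {11}
|AD| ∈ {36}
|CD| ∈ {11/3}
|BD| ∈ [25, 47]
|AC| ∈ [97/3, 119/3]
|BC| ∈ [64/3, 152/3]

|CA| ∈ [97/3, 119/3]  (≈ [32.3333, 39.6667])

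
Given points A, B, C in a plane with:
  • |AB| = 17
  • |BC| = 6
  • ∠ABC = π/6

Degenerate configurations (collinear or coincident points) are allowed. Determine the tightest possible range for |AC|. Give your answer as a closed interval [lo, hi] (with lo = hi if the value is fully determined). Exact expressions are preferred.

|AC| = √(325 - 102·√(3))  (≈ 12.1791)

|AB| ∈ {17}
|BC| ∈ {6}
|AC| ∈ {√(325 - 102·√(3))}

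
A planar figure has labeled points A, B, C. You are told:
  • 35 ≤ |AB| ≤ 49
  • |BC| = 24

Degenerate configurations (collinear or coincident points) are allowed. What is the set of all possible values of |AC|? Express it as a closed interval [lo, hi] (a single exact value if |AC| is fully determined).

|AC| ∈ [11, 73]  (≈ [11.0000, 73.0000])

|AB| ∈ [35, 49]
|BC| ∈ {24}
|AC| ∈ [11, 73]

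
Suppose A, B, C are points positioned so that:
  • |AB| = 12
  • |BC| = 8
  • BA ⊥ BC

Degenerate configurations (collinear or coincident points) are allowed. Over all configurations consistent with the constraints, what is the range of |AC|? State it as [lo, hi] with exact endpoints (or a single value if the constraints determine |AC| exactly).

|AB| ∈ {12}
|BC| ∈ {8}
|AC| ∈ {4·√(13)}

|AC| = 4·√(13)  (≈ 14.4222)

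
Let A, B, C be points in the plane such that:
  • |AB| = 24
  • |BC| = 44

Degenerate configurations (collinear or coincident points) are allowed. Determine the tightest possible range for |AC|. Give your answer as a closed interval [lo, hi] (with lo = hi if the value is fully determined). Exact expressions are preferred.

|AC| ∈ [20, 68]  (≈ [20.0000, 68.0000])

|AB| ∈ {24}
|BC| ∈ {44}
|AC| ∈ [20, 68]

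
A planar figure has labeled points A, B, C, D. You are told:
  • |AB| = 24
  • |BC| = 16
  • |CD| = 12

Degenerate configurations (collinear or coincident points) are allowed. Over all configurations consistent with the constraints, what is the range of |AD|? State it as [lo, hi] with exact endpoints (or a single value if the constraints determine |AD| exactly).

|AB| ∈ {24}
|BC| ∈ {16}
|CD| ∈ {12}
|AC| ∈ [8, 40]
|BD| ∈ [4, 28]
|AD| ∈ [0, 52]

|AD| ∈ [0, 52]  (≈ [0.0000, 52.0000])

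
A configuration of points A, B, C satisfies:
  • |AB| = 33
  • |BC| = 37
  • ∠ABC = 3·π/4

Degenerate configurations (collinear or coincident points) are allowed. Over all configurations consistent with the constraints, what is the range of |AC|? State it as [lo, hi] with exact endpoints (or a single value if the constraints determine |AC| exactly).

|AB| ∈ {33}
|BC| ∈ {37}
|AC| ∈ {√(1221·√(2) + 2458)}

|AC| = √(1221·√(2) + 2458)  (≈ 64.6897)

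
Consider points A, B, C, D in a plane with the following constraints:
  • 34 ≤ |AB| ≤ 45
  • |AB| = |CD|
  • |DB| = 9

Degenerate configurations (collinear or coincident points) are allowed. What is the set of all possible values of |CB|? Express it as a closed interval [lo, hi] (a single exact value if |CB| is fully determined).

|CB| ∈ [25, 54]  (≈ [25.0000, 54.0000])

|AB| ∈ [34, 45]
|BD| ∈ {9}
|CD| ∈ [34, 45]
|AD| ∈ [25, 54]
|BC| ∈ [25, 54]
|AC| ∈ [0, 99]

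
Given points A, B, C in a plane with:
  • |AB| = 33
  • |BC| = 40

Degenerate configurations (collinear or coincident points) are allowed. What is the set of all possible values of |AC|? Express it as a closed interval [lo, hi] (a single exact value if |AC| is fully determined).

|AC| ∈ [7, 73]  (≈ [7.0000, 73.0000])

|AB| ∈ {33}
|BC| ∈ {40}
|AC| ∈ [7, 73]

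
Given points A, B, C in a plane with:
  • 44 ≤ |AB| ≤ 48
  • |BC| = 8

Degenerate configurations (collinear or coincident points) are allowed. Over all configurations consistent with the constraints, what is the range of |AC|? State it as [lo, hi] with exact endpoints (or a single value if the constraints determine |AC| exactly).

|AC| ∈ [36, 56]  (≈ [36.0000, 56.0000])

|AB| ∈ [44, 48]
|BC| ∈ {8}
|AC| ∈ [36, 56]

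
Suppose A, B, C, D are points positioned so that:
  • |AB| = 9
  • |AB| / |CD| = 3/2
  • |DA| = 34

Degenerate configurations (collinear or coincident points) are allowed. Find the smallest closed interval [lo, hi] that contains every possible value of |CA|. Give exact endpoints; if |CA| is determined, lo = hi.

|AB| ∈ {9}
|AD| ∈ {34}
|CD| ∈ {6}
|BD| ∈ [25, 43]
|AC| ∈ [28, 40]
|BC| ∈ [19, 49]

|CA| ∈ [28, 40]  (≈ [28.0000, 40.0000])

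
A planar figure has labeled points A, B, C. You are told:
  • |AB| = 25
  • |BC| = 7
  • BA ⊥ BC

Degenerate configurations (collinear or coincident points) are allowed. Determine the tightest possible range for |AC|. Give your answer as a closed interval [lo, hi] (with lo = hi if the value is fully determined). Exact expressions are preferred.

|AB| ∈ {25}
|BC| ∈ {7}
|AC| ∈ {√(674)}

|AC| = √(674)  (≈ 25.9615)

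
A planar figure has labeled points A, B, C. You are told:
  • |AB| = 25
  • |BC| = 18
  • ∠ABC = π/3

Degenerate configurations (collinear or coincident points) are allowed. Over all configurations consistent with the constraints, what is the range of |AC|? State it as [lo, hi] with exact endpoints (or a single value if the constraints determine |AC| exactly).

|AB| ∈ {25}
|BC| ∈ {18}
|AC| ∈ {√(499)}

|AC| = √(499)  (≈ 22.3383)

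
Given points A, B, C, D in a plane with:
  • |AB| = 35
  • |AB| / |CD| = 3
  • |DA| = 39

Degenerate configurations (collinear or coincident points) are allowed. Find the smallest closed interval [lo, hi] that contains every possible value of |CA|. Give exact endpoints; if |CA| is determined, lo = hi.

|CA| ∈ [82/3, 152/3]  (≈ [27.3333, 50.6667])

|AB| ∈ {35}
|AD| ∈ {39}
|CD| ∈ {35/3}
|BD| ∈ [4, 74]
|AC| ∈ [82/3, 152/3]
|BC| ∈ [0, 257/3]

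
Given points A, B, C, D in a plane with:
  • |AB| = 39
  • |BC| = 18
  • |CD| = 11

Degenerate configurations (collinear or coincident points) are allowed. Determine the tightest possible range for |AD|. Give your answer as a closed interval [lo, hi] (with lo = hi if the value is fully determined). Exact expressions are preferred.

|AB| ∈ {39}
|BC| ∈ {18}
|CD| ∈ {11}
|AC| ∈ [21, 57]
|BD| ∈ [7, 29]
|AD| ∈ [10, 68]

|AD| ∈ [10, 68]  (≈ [10.0000, 68.0000])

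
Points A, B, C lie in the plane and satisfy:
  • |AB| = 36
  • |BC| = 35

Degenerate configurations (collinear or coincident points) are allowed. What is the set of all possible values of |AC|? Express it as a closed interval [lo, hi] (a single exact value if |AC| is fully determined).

|AB| ∈ {36}
|BC| ∈ {35}
|AC| ∈ [1, 71]

|AC| ∈ [1, 71]  (≈ [1.0000, 71.0000])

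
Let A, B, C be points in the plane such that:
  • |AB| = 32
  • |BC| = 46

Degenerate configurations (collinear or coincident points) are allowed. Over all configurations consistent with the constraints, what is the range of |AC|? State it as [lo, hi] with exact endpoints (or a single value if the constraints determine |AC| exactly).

|AB| ∈ {32}
|BC| ∈ {46}
|AC| ∈ [14, 78]

|AC| ∈ [14, 78]  (≈ [14.0000, 78.0000])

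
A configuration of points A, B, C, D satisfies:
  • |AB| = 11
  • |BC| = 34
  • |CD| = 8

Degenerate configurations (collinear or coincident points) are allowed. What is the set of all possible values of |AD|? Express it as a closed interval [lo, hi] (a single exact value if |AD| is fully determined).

|AB| ∈ {11}
|BC| ∈ {34}
|CD| ∈ {8}
|AC| ∈ [23, 45]
|BD| ∈ [26, 42]
|AD| ∈ [15, 53]

|AD| ∈ [15, 53]  (≈ [15.0000, 53.0000])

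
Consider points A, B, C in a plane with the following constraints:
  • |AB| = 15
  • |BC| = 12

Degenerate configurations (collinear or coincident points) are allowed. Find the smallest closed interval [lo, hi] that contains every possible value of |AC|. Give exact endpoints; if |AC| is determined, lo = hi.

|AC| ∈ [3, 27]  (≈ [3.0000, 27.0000])

|AB| ∈ {15}
|BC| ∈ {12}
|AC| ∈ [3, 27]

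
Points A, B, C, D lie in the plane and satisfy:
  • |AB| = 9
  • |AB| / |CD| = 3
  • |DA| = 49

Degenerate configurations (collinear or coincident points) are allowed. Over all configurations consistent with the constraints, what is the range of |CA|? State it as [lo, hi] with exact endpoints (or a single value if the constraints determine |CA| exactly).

|AB| ∈ {9}
|AD| ∈ {49}
|CD| ∈ {3}
|BD| ∈ [40, 58]
|AC| ∈ [46, 52]
|BC| ∈ [37, 61]

|CA| ∈ [46, 52]  (≈ [46.0000, 52.0000])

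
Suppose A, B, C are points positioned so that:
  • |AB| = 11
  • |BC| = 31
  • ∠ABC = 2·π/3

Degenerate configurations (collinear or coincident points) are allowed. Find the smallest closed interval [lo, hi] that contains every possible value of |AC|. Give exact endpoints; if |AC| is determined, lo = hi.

|AB| ∈ {11}
|BC| ∈ {31}
|AC| ∈ {√(1423)}

|AC| = √(1423)  (≈ 37.7227)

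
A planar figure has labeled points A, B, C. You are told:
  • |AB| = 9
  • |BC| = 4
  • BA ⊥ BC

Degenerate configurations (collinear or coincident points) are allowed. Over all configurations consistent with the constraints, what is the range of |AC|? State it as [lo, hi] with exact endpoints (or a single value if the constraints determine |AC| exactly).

|AB| ∈ {9}
|BC| ∈ {4}
|AC| ∈ {√(97)}

|AC| = √(97)  (≈ 9.8489)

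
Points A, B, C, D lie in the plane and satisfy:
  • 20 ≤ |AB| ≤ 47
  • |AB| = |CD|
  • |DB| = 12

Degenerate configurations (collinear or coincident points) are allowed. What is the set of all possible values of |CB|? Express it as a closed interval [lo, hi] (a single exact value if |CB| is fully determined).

|CB| ∈ [8, 59]  (≈ [8.0000, 59.0000])

|AB| ∈ [20, 47]
|BD| ∈ {12}
|CD| ∈ [20, 47]
|AD| ∈ [8, 59]
|BC| ∈ [8, 59]
|AC| ∈ [0, 106]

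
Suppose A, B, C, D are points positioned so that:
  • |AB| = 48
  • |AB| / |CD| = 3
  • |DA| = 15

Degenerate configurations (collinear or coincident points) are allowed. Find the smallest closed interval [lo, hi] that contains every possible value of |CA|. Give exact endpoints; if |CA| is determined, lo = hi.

|CA| ∈ [1, 31]  (≈ [1.0000, 31.0000])

|AB| ∈ {48}
|AD| ∈ {15}
|CD| ∈ {16}
|BD| ∈ [33, 63]
|AC| ∈ [1, 31]
|BC| ∈ [17, 79]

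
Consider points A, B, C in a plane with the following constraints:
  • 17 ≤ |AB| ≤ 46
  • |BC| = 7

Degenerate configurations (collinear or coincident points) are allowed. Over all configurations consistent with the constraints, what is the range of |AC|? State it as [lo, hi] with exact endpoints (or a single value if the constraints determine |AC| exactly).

|AB| ∈ [17, 46]
|BC| ∈ {7}
|AC| ∈ [10, 53]

|AC| ∈ [10, 53]  (≈ [10.0000, 53.0000])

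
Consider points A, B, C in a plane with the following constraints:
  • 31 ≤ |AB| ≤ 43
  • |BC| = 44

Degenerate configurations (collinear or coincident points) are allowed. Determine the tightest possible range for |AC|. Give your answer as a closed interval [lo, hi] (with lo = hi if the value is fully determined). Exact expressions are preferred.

|AC| ∈ [1, 87]  (≈ [1.0000, 87.0000])

|AB| ∈ [31, 43]
|BC| ∈ {44}
|AC| ∈ [1, 87]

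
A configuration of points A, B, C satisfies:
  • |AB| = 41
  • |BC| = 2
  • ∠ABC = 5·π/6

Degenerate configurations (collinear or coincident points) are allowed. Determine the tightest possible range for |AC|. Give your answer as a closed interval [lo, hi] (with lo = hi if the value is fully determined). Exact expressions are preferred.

|AC| = √(82·√(3) + 1685)  (≈ 42.7438)

|AB| ∈ {41}
|BC| ∈ {2}
|AC| ∈ {√(82·√(3) + 1685)}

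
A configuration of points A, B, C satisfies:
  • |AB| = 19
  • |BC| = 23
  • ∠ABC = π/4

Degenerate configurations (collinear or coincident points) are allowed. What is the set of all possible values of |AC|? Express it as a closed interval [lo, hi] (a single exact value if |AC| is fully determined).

|AC| = √(890 - 437·√(2))  (≈ 16.4921)

|AB| ∈ {19}
|BC| ∈ {23}
|AC| ∈ {√(890 - 437·√(2))}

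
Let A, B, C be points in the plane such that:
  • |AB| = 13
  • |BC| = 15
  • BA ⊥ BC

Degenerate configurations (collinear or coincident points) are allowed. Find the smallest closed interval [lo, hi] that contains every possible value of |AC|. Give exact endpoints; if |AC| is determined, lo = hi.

|AC| = √(394)  (≈ 19.8494)

|AB| ∈ {13}
|BC| ∈ {15}
|AC| ∈ {√(394)}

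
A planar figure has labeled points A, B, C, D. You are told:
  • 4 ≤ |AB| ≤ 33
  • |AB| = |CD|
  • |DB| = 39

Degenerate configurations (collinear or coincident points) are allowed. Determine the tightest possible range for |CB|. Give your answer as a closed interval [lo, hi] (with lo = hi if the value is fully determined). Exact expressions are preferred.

|CB| ∈ [6, 72]  (≈ [6.0000, 72.0000])

|AB| ∈ [4, 33]
|BD| ∈ {39}
|CD| ∈ [4, 33]
|AD| ∈ [6, 72]
|BC| ∈ [6, 72]
|AC| ∈ [0, 105]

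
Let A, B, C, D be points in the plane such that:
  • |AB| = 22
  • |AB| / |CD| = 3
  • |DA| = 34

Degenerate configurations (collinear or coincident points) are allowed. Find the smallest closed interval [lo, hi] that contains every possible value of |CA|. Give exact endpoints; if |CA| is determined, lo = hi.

|CA| ∈ [80/3, 124/3]  (≈ [26.6667, 41.3333])

|AB| ∈ {22}
|AD| ∈ {34}
|CD| ∈ {22/3}
|BD| ∈ [12, 56]
|AC| ∈ [80/3, 124/3]
|BC| ∈ [14/3, 190/3]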